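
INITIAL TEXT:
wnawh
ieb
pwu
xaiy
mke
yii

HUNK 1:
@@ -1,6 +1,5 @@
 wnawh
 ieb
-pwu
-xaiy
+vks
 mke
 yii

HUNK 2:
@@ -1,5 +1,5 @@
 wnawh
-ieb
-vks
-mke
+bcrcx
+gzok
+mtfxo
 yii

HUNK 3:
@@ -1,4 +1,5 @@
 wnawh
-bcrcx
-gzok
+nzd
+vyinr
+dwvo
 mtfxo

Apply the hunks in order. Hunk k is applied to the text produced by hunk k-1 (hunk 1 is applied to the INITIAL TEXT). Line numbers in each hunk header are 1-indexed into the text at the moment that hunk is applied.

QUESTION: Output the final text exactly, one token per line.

Answer: wnawh
nzd
vyinr
dwvo
mtfxo
yii

Derivation:
Hunk 1: at line 1 remove [pwu,xaiy] add [vks] -> 5 lines: wnawh ieb vks mke yii
Hunk 2: at line 1 remove [ieb,vks,mke] add [bcrcx,gzok,mtfxo] -> 5 lines: wnawh bcrcx gzok mtfxo yii
Hunk 3: at line 1 remove [bcrcx,gzok] add [nzd,vyinr,dwvo] -> 6 lines: wnawh nzd vyinr dwvo mtfxo yii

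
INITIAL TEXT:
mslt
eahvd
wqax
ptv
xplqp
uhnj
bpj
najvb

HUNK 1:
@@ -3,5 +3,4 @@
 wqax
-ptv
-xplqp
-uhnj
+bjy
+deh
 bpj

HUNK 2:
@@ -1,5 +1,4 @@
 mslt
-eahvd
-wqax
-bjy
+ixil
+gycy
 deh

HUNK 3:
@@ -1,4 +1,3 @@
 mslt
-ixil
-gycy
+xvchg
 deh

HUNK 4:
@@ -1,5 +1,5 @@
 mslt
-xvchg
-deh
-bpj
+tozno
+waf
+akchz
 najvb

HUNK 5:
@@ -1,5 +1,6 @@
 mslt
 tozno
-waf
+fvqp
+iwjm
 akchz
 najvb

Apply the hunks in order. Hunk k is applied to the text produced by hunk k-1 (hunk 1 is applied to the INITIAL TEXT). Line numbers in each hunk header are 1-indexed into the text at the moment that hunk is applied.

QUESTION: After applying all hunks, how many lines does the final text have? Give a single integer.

Answer: 6

Derivation:
Hunk 1: at line 3 remove [ptv,xplqp,uhnj] add [bjy,deh] -> 7 lines: mslt eahvd wqax bjy deh bpj najvb
Hunk 2: at line 1 remove [eahvd,wqax,bjy] add [ixil,gycy] -> 6 lines: mslt ixil gycy deh bpj najvb
Hunk 3: at line 1 remove [ixil,gycy] add [xvchg] -> 5 lines: mslt xvchg deh bpj najvb
Hunk 4: at line 1 remove [xvchg,deh,bpj] add [tozno,waf,akchz] -> 5 lines: mslt tozno waf akchz najvb
Hunk 5: at line 1 remove [waf] add [fvqp,iwjm] -> 6 lines: mslt tozno fvqp iwjm akchz najvb
Final line count: 6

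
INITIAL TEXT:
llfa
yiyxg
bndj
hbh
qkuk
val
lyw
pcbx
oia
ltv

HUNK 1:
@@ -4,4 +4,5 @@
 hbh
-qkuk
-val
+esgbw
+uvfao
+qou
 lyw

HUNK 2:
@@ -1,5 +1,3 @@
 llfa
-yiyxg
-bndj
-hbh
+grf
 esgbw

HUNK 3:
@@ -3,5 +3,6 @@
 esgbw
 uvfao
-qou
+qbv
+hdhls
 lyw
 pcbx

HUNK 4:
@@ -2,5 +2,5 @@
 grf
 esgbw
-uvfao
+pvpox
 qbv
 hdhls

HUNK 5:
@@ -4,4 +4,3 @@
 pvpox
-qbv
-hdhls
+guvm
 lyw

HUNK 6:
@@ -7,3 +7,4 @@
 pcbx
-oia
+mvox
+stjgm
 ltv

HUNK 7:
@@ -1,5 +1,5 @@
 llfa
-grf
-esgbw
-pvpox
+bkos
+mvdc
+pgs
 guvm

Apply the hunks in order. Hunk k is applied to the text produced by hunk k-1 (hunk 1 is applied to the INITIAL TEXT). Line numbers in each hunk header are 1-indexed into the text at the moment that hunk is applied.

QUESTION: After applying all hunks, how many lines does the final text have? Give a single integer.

Answer: 10

Derivation:
Hunk 1: at line 4 remove [qkuk,val] add [esgbw,uvfao,qou] -> 11 lines: llfa yiyxg bndj hbh esgbw uvfao qou lyw pcbx oia ltv
Hunk 2: at line 1 remove [yiyxg,bndj,hbh] add [grf] -> 9 lines: llfa grf esgbw uvfao qou lyw pcbx oia ltv
Hunk 3: at line 3 remove [qou] add [qbv,hdhls] -> 10 lines: llfa grf esgbw uvfao qbv hdhls lyw pcbx oia ltv
Hunk 4: at line 2 remove [uvfao] add [pvpox] -> 10 lines: llfa grf esgbw pvpox qbv hdhls lyw pcbx oia ltv
Hunk 5: at line 4 remove [qbv,hdhls] add [guvm] -> 9 lines: llfa grf esgbw pvpox guvm lyw pcbx oia ltv
Hunk 6: at line 7 remove [oia] add [mvox,stjgm] -> 10 lines: llfa grf esgbw pvpox guvm lyw pcbx mvox stjgm ltv
Hunk 7: at line 1 remove [grf,esgbw,pvpox] add [bkos,mvdc,pgs] -> 10 lines: llfa bkos mvdc pgs guvm lyw pcbx mvox stjgm ltv
Final line count: 10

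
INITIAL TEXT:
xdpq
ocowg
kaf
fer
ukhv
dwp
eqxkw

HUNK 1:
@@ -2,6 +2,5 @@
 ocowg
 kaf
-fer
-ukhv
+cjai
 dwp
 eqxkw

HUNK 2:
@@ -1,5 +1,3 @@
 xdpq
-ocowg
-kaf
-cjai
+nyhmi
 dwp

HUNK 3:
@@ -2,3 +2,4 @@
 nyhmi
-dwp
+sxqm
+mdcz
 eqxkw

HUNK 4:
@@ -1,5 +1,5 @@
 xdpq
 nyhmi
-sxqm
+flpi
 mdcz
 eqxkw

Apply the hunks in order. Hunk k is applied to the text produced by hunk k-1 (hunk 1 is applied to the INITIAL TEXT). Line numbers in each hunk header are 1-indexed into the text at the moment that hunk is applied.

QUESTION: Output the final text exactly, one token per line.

Hunk 1: at line 2 remove [fer,ukhv] add [cjai] -> 6 lines: xdpq ocowg kaf cjai dwp eqxkw
Hunk 2: at line 1 remove [ocowg,kaf,cjai] add [nyhmi] -> 4 lines: xdpq nyhmi dwp eqxkw
Hunk 3: at line 2 remove [dwp] add [sxqm,mdcz] -> 5 lines: xdpq nyhmi sxqm mdcz eqxkw
Hunk 4: at line 1 remove [sxqm] add [flpi] -> 5 lines: xdpq nyhmi flpi mdcz eqxkw

Answer: xdpq
nyhmi
flpi
mdcz
eqxkw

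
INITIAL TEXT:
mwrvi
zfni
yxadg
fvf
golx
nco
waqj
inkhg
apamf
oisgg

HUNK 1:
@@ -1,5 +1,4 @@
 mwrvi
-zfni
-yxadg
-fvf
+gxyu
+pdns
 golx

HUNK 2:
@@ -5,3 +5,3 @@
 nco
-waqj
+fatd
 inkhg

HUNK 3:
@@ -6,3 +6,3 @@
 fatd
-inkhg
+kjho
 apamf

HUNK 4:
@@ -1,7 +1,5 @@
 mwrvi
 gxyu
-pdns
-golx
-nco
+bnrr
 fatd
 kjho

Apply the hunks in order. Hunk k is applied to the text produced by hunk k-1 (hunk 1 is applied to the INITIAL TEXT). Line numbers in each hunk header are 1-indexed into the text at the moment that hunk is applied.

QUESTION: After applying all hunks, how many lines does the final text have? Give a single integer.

Hunk 1: at line 1 remove [zfni,yxadg,fvf] add [gxyu,pdns] -> 9 lines: mwrvi gxyu pdns golx nco waqj inkhg apamf oisgg
Hunk 2: at line 5 remove [waqj] add [fatd] -> 9 lines: mwrvi gxyu pdns golx nco fatd inkhg apamf oisgg
Hunk 3: at line 6 remove [inkhg] add [kjho] -> 9 lines: mwrvi gxyu pdns golx nco fatd kjho apamf oisgg
Hunk 4: at line 1 remove [pdns,golx,nco] add [bnrr] -> 7 lines: mwrvi gxyu bnrr fatd kjho apamf oisgg
Final line count: 7

Answer: 7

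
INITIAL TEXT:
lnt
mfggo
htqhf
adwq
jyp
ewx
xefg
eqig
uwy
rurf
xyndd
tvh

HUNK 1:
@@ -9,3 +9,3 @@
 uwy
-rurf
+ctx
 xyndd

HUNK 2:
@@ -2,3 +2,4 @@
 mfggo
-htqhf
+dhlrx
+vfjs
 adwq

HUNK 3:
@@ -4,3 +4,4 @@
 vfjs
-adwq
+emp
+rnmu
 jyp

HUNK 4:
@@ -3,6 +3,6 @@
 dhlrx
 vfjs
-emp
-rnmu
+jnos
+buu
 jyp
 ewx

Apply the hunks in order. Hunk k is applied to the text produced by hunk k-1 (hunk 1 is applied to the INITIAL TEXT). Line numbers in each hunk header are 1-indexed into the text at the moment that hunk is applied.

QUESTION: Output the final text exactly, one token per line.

Hunk 1: at line 9 remove [rurf] add [ctx] -> 12 lines: lnt mfggo htqhf adwq jyp ewx xefg eqig uwy ctx xyndd tvh
Hunk 2: at line 2 remove [htqhf] add [dhlrx,vfjs] -> 13 lines: lnt mfggo dhlrx vfjs adwq jyp ewx xefg eqig uwy ctx xyndd tvh
Hunk 3: at line 4 remove [adwq] add [emp,rnmu] -> 14 lines: lnt mfggo dhlrx vfjs emp rnmu jyp ewx xefg eqig uwy ctx xyndd tvh
Hunk 4: at line 3 remove [emp,rnmu] add [jnos,buu] -> 14 lines: lnt mfggo dhlrx vfjs jnos buu jyp ewx xefg eqig uwy ctx xyndd tvh

Answer: lnt
mfggo
dhlrx
vfjs
jnos
buu
jyp
ewx
xefg
eqig
uwy
ctx
xyndd
tvh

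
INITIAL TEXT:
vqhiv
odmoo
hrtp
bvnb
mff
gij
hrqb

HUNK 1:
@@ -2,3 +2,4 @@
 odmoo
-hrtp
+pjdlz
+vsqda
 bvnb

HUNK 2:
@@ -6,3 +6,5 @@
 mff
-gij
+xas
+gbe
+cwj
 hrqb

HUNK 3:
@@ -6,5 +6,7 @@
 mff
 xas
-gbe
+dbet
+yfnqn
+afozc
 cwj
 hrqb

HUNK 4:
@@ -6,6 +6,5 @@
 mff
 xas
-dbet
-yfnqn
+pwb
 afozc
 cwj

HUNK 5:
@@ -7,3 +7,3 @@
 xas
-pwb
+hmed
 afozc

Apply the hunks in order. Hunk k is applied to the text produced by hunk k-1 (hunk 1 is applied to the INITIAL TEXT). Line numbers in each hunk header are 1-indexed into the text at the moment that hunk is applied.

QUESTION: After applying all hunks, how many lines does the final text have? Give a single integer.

Answer: 11

Derivation:
Hunk 1: at line 2 remove [hrtp] add [pjdlz,vsqda] -> 8 lines: vqhiv odmoo pjdlz vsqda bvnb mff gij hrqb
Hunk 2: at line 6 remove [gij] add [xas,gbe,cwj] -> 10 lines: vqhiv odmoo pjdlz vsqda bvnb mff xas gbe cwj hrqb
Hunk 3: at line 6 remove [gbe] add [dbet,yfnqn,afozc] -> 12 lines: vqhiv odmoo pjdlz vsqda bvnb mff xas dbet yfnqn afozc cwj hrqb
Hunk 4: at line 6 remove [dbet,yfnqn] add [pwb] -> 11 lines: vqhiv odmoo pjdlz vsqda bvnb mff xas pwb afozc cwj hrqb
Hunk 5: at line 7 remove [pwb] add [hmed] -> 11 lines: vqhiv odmoo pjdlz vsqda bvnb mff xas hmed afozc cwj hrqb
Final line count: 11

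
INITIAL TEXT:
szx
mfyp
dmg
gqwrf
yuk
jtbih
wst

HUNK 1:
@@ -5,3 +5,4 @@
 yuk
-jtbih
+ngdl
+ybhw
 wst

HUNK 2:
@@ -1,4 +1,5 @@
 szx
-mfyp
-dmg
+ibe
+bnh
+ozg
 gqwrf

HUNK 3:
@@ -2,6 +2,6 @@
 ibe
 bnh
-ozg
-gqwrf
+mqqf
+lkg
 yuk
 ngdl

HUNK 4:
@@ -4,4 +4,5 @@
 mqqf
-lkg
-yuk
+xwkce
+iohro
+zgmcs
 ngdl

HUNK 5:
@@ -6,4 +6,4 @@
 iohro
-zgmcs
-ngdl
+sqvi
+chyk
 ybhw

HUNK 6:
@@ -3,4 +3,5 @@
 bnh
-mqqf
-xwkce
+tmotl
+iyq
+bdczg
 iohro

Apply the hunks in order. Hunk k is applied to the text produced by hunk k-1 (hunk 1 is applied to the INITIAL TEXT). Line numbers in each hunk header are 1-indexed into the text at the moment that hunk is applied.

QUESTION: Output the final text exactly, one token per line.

Answer: szx
ibe
bnh
tmotl
iyq
bdczg
iohro
sqvi
chyk
ybhw
wst

Derivation:
Hunk 1: at line 5 remove [jtbih] add [ngdl,ybhw] -> 8 lines: szx mfyp dmg gqwrf yuk ngdl ybhw wst
Hunk 2: at line 1 remove [mfyp,dmg] add [ibe,bnh,ozg] -> 9 lines: szx ibe bnh ozg gqwrf yuk ngdl ybhw wst
Hunk 3: at line 2 remove [ozg,gqwrf] add [mqqf,lkg] -> 9 lines: szx ibe bnh mqqf lkg yuk ngdl ybhw wst
Hunk 4: at line 4 remove [lkg,yuk] add [xwkce,iohro,zgmcs] -> 10 lines: szx ibe bnh mqqf xwkce iohro zgmcs ngdl ybhw wst
Hunk 5: at line 6 remove [zgmcs,ngdl] add [sqvi,chyk] -> 10 lines: szx ibe bnh mqqf xwkce iohro sqvi chyk ybhw wst
Hunk 6: at line 3 remove [mqqf,xwkce] add [tmotl,iyq,bdczg] -> 11 lines: szx ibe bnh tmotl iyq bdczg iohro sqvi chyk ybhw wst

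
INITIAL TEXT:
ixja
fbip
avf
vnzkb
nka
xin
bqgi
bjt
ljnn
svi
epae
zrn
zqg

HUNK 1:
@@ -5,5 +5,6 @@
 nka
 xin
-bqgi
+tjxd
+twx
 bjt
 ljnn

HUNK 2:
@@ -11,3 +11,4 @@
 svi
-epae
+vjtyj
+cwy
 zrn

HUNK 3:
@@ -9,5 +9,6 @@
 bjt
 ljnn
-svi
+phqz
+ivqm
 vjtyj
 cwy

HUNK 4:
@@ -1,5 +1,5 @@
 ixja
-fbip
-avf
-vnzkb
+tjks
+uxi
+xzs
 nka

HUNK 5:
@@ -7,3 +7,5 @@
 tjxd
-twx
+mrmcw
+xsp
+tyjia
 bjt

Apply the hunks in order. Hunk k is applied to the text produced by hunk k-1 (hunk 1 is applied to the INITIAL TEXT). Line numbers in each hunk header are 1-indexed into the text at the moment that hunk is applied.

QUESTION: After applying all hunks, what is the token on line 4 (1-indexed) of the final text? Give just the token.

Hunk 1: at line 5 remove [bqgi] add [tjxd,twx] -> 14 lines: ixja fbip avf vnzkb nka xin tjxd twx bjt ljnn svi epae zrn zqg
Hunk 2: at line 11 remove [epae] add [vjtyj,cwy] -> 15 lines: ixja fbip avf vnzkb nka xin tjxd twx bjt ljnn svi vjtyj cwy zrn zqg
Hunk 3: at line 9 remove [svi] add [phqz,ivqm] -> 16 lines: ixja fbip avf vnzkb nka xin tjxd twx bjt ljnn phqz ivqm vjtyj cwy zrn zqg
Hunk 4: at line 1 remove [fbip,avf,vnzkb] add [tjks,uxi,xzs] -> 16 lines: ixja tjks uxi xzs nka xin tjxd twx bjt ljnn phqz ivqm vjtyj cwy zrn zqg
Hunk 5: at line 7 remove [twx] add [mrmcw,xsp,tyjia] -> 18 lines: ixja tjks uxi xzs nka xin tjxd mrmcw xsp tyjia bjt ljnn phqz ivqm vjtyj cwy zrn zqg
Final line 4: xzs

Answer: xzs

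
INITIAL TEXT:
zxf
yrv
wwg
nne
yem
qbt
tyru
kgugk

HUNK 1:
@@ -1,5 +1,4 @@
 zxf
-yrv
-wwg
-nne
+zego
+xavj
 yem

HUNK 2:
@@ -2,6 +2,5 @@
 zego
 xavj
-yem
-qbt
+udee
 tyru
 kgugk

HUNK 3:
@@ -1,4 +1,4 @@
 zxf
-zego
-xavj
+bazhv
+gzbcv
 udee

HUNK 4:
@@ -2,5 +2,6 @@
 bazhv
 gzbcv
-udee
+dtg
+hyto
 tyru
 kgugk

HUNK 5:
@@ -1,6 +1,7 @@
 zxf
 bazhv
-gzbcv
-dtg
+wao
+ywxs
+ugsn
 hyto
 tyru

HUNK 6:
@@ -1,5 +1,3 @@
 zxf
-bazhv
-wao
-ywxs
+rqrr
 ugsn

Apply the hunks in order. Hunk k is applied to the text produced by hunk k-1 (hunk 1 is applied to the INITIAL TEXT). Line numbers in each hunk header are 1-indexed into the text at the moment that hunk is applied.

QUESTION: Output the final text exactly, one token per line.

Answer: zxf
rqrr
ugsn
hyto
tyru
kgugk

Derivation:
Hunk 1: at line 1 remove [yrv,wwg,nne] add [zego,xavj] -> 7 lines: zxf zego xavj yem qbt tyru kgugk
Hunk 2: at line 2 remove [yem,qbt] add [udee] -> 6 lines: zxf zego xavj udee tyru kgugk
Hunk 3: at line 1 remove [zego,xavj] add [bazhv,gzbcv] -> 6 lines: zxf bazhv gzbcv udee tyru kgugk
Hunk 4: at line 2 remove [udee] add [dtg,hyto] -> 7 lines: zxf bazhv gzbcv dtg hyto tyru kgugk
Hunk 5: at line 1 remove [gzbcv,dtg] add [wao,ywxs,ugsn] -> 8 lines: zxf bazhv wao ywxs ugsn hyto tyru kgugk
Hunk 6: at line 1 remove [bazhv,wao,ywxs] add [rqrr] -> 6 lines: zxf rqrr ugsn hyto tyru kgugk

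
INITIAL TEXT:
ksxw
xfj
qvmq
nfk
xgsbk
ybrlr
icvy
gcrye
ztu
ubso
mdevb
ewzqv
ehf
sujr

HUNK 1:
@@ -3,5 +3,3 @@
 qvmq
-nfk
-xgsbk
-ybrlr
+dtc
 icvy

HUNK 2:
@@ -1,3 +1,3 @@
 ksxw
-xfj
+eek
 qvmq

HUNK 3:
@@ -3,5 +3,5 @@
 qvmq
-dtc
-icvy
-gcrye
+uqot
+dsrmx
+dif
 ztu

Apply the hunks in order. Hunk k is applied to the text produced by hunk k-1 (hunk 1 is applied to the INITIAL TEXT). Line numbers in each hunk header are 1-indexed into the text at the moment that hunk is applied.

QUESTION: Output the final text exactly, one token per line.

Answer: ksxw
eek
qvmq
uqot
dsrmx
dif
ztu
ubso
mdevb
ewzqv
ehf
sujr

Derivation:
Hunk 1: at line 3 remove [nfk,xgsbk,ybrlr] add [dtc] -> 12 lines: ksxw xfj qvmq dtc icvy gcrye ztu ubso mdevb ewzqv ehf sujr
Hunk 2: at line 1 remove [xfj] add [eek] -> 12 lines: ksxw eek qvmq dtc icvy gcrye ztu ubso mdevb ewzqv ehf sujr
Hunk 3: at line 3 remove [dtc,icvy,gcrye] add [uqot,dsrmx,dif] -> 12 lines: ksxw eek qvmq uqot dsrmx dif ztu ubso mdevb ewzqv ehf sujr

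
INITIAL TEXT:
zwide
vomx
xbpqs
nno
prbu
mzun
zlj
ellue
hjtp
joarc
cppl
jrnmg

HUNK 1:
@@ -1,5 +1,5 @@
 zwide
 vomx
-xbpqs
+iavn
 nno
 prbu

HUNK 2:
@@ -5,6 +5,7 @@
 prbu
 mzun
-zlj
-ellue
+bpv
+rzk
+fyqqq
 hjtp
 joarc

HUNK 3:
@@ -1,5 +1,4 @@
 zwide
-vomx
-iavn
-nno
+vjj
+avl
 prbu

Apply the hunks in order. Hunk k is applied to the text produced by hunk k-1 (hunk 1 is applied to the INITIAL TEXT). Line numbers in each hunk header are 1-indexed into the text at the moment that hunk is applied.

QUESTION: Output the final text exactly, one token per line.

Answer: zwide
vjj
avl
prbu
mzun
bpv
rzk
fyqqq
hjtp
joarc
cppl
jrnmg

Derivation:
Hunk 1: at line 1 remove [xbpqs] add [iavn] -> 12 lines: zwide vomx iavn nno prbu mzun zlj ellue hjtp joarc cppl jrnmg
Hunk 2: at line 5 remove [zlj,ellue] add [bpv,rzk,fyqqq] -> 13 lines: zwide vomx iavn nno prbu mzun bpv rzk fyqqq hjtp joarc cppl jrnmg
Hunk 3: at line 1 remove [vomx,iavn,nno] add [vjj,avl] -> 12 lines: zwide vjj avl prbu mzun bpv rzk fyqqq hjtp joarc cppl jrnmg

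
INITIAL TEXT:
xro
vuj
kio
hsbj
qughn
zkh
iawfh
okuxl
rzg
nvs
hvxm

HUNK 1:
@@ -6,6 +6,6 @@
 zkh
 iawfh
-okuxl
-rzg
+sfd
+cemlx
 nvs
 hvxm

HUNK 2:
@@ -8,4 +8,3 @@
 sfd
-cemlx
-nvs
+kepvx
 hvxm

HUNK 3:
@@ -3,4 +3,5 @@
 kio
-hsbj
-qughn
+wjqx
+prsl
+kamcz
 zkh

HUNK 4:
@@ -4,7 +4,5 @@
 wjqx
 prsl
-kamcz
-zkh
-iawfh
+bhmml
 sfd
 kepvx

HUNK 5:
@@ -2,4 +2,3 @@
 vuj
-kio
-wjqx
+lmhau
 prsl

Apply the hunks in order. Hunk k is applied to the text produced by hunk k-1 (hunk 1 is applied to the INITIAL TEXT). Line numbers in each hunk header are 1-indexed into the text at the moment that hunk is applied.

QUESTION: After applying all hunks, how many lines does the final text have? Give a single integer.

Answer: 8

Derivation:
Hunk 1: at line 6 remove [okuxl,rzg] add [sfd,cemlx] -> 11 lines: xro vuj kio hsbj qughn zkh iawfh sfd cemlx nvs hvxm
Hunk 2: at line 8 remove [cemlx,nvs] add [kepvx] -> 10 lines: xro vuj kio hsbj qughn zkh iawfh sfd kepvx hvxm
Hunk 3: at line 3 remove [hsbj,qughn] add [wjqx,prsl,kamcz] -> 11 lines: xro vuj kio wjqx prsl kamcz zkh iawfh sfd kepvx hvxm
Hunk 4: at line 4 remove [kamcz,zkh,iawfh] add [bhmml] -> 9 lines: xro vuj kio wjqx prsl bhmml sfd kepvx hvxm
Hunk 5: at line 2 remove [kio,wjqx] add [lmhau] -> 8 lines: xro vuj lmhau prsl bhmml sfd kepvx hvxm
Final line count: 8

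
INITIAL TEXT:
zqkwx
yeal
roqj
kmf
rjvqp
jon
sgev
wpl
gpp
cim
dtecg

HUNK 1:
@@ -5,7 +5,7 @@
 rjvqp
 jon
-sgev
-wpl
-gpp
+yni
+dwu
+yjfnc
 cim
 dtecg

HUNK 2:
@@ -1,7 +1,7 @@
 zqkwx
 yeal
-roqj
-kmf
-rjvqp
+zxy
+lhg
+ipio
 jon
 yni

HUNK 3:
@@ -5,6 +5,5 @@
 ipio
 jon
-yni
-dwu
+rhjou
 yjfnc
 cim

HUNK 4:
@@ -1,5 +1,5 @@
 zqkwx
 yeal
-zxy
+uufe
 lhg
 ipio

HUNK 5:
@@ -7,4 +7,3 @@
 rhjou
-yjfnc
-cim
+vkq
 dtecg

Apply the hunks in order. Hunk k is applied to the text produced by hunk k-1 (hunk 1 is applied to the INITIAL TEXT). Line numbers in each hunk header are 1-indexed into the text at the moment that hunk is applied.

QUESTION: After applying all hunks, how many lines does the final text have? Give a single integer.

Answer: 9

Derivation:
Hunk 1: at line 5 remove [sgev,wpl,gpp] add [yni,dwu,yjfnc] -> 11 lines: zqkwx yeal roqj kmf rjvqp jon yni dwu yjfnc cim dtecg
Hunk 2: at line 1 remove [roqj,kmf,rjvqp] add [zxy,lhg,ipio] -> 11 lines: zqkwx yeal zxy lhg ipio jon yni dwu yjfnc cim dtecg
Hunk 3: at line 5 remove [yni,dwu] add [rhjou] -> 10 lines: zqkwx yeal zxy lhg ipio jon rhjou yjfnc cim dtecg
Hunk 4: at line 1 remove [zxy] add [uufe] -> 10 lines: zqkwx yeal uufe lhg ipio jon rhjou yjfnc cim dtecg
Hunk 5: at line 7 remove [yjfnc,cim] add [vkq] -> 9 lines: zqkwx yeal uufe lhg ipio jon rhjou vkq dtecg
Final line count: 9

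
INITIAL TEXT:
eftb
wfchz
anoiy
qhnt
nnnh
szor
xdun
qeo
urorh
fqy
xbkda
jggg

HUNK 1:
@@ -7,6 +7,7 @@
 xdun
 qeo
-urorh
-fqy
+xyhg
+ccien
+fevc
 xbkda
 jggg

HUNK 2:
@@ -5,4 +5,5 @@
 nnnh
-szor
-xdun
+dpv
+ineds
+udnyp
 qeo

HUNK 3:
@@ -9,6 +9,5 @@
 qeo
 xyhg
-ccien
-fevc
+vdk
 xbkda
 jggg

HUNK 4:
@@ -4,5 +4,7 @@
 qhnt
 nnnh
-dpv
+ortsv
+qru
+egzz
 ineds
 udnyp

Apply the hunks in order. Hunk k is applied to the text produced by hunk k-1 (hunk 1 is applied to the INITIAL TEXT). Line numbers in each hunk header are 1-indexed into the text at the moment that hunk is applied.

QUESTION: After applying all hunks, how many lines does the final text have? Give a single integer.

Answer: 15

Derivation:
Hunk 1: at line 7 remove [urorh,fqy] add [xyhg,ccien,fevc] -> 13 lines: eftb wfchz anoiy qhnt nnnh szor xdun qeo xyhg ccien fevc xbkda jggg
Hunk 2: at line 5 remove [szor,xdun] add [dpv,ineds,udnyp] -> 14 lines: eftb wfchz anoiy qhnt nnnh dpv ineds udnyp qeo xyhg ccien fevc xbkda jggg
Hunk 3: at line 9 remove [ccien,fevc] add [vdk] -> 13 lines: eftb wfchz anoiy qhnt nnnh dpv ineds udnyp qeo xyhg vdk xbkda jggg
Hunk 4: at line 4 remove [dpv] add [ortsv,qru,egzz] -> 15 lines: eftb wfchz anoiy qhnt nnnh ortsv qru egzz ineds udnyp qeo xyhg vdk xbkda jggg
Final line count: 15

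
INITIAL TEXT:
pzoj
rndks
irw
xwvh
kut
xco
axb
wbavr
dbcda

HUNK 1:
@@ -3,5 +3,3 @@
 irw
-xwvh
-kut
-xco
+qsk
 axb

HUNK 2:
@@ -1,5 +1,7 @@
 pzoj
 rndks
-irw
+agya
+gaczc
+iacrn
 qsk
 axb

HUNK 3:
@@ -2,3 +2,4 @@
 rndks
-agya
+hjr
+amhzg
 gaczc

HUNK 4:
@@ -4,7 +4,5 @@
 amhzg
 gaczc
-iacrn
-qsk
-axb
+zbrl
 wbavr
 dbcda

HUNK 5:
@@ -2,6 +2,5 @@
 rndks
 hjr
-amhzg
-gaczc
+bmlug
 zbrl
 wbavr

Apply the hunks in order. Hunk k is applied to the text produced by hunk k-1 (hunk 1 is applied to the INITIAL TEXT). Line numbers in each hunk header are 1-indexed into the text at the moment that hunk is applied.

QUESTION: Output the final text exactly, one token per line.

Hunk 1: at line 3 remove [xwvh,kut,xco] add [qsk] -> 7 lines: pzoj rndks irw qsk axb wbavr dbcda
Hunk 2: at line 1 remove [irw] add [agya,gaczc,iacrn] -> 9 lines: pzoj rndks agya gaczc iacrn qsk axb wbavr dbcda
Hunk 3: at line 2 remove [agya] add [hjr,amhzg] -> 10 lines: pzoj rndks hjr amhzg gaczc iacrn qsk axb wbavr dbcda
Hunk 4: at line 4 remove [iacrn,qsk,axb] add [zbrl] -> 8 lines: pzoj rndks hjr amhzg gaczc zbrl wbavr dbcda
Hunk 5: at line 2 remove [amhzg,gaczc] add [bmlug] -> 7 lines: pzoj rndks hjr bmlug zbrl wbavr dbcda

Answer: pzoj
rndks
hjr
bmlug
zbrl
wbavr
dbcda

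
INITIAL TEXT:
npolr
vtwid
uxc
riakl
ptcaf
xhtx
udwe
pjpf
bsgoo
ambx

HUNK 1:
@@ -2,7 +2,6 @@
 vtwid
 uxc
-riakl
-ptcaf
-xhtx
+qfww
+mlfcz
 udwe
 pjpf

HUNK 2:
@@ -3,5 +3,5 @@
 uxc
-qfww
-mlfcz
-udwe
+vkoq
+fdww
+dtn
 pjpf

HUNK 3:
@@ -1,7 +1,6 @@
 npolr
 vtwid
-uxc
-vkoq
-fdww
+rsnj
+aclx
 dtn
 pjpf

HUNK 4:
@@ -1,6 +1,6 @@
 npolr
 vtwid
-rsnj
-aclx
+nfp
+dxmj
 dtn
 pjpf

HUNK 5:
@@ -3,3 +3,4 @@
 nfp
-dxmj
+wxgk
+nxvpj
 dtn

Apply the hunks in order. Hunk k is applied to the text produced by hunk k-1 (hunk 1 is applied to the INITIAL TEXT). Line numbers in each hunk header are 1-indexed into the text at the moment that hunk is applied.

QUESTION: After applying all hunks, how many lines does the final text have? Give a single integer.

Answer: 9

Derivation:
Hunk 1: at line 2 remove [riakl,ptcaf,xhtx] add [qfww,mlfcz] -> 9 lines: npolr vtwid uxc qfww mlfcz udwe pjpf bsgoo ambx
Hunk 2: at line 3 remove [qfww,mlfcz,udwe] add [vkoq,fdww,dtn] -> 9 lines: npolr vtwid uxc vkoq fdww dtn pjpf bsgoo ambx
Hunk 3: at line 1 remove [uxc,vkoq,fdww] add [rsnj,aclx] -> 8 lines: npolr vtwid rsnj aclx dtn pjpf bsgoo ambx
Hunk 4: at line 1 remove [rsnj,aclx] add [nfp,dxmj] -> 8 lines: npolr vtwid nfp dxmj dtn pjpf bsgoo ambx
Hunk 5: at line 3 remove [dxmj] add [wxgk,nxvpj] -> 9 lines: npolr vtwid nfp wxgk nxvpj dtn pjpf bsgoo ambx
Final line count: 9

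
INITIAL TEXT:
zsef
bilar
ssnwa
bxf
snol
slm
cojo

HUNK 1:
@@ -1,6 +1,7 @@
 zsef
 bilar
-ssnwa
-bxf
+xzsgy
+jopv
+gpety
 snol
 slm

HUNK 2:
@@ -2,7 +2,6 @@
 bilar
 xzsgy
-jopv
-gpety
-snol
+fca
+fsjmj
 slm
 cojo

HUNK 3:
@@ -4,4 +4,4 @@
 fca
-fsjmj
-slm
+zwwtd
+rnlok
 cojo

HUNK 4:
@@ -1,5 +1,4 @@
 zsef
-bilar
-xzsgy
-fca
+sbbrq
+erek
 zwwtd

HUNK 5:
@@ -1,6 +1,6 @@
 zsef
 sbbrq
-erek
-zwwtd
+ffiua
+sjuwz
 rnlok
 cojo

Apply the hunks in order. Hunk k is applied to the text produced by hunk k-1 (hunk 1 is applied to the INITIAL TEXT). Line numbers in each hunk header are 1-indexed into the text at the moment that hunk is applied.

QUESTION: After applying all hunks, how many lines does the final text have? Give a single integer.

Hunk 1: at line 1 remove [ssnwa,bxf] add [xzsgy,jopv,gpety] -> 8 lines: zsef bilar xzsgy jopv gpety snol slm cojo
Hunk 2: at line 2 remove [jopv,gpety,snol] add [fca,fsjmj] -> 7 lines: zsef bilar xzsgy fca fsjmj slm cojo
Hunk 3: at line 4 remove [fsjmj,slm] add [zwwtd,rnlok] -> 7 lines: zsef bilar xzsgy fca zwwtd rnlok cojo
Hunk 4: at line 1 remove [bilar,xzsgy,fca] add [sbbrq,erek] -> 6 lines: zsef sbbrq erek zwwtd rnlok cojo
Hunk 5: at line 1 remove [erek,zwwtd] add [ffiua,sjuwz] -> 6 lines: zsef sbbrq ffiua sjuwz rnlok cojo
Final line count: 6

Answer: 6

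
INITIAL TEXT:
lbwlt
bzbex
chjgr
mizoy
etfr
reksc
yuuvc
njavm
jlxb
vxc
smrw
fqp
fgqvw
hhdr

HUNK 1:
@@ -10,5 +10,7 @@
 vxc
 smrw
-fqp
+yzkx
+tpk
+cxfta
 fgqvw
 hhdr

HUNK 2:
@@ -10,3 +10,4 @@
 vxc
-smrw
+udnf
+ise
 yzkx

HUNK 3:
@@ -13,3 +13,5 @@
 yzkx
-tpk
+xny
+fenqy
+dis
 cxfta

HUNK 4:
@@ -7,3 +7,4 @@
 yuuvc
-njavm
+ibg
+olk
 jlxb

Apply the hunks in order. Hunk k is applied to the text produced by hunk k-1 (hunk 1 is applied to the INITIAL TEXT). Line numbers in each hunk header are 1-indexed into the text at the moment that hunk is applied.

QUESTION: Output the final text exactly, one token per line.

Hunk 1: at line 10 remove [fqp] add [yzkx,tpk,cxfta] -> 16 lines: lbwlt bzbex chjgr mizoy etfr reksc yuuvc njavm jlxb vxc smrw yzkx tpk cxfta fgqvw hhdr
Hunk 2: at line 10 remove [smrw] add [udnf,ise] -> 17 lines: lbwlt bzbex chjgr mizoy etfr reksc yuuvc njavm jlxb vxc udnf ise yzkx tpk cxfta fgqvw hhdr
Hunk 3: at line 13 remove [tpk] add [xny,fenqy,dis] -> 19 lines: lbwlt bzbex chjgr mizoy etfr reksc yuuvc njavm jlxb vxc udnf ise yzkx xny fenqy dis cxfta fgqvw hhdr
Hunk 4: at line 7 remove [njavm] add [ibg,olk] -> 20 lines: lbwlt bzbex chjgr mizoy etfr reksc yuuvc ibg olk jlxb vxc udnf ise yzkx xny fenqy dis cxfta fgqvw hhdr

Answer: lbwlt
bzbex
chjgr
mizoy
etfr
reksc
yuuvc
ibg
olk
jlxb
vxc
udnf
ise
yzkx
xny
fenqy
dis
cxfta
fgqvw
hhdr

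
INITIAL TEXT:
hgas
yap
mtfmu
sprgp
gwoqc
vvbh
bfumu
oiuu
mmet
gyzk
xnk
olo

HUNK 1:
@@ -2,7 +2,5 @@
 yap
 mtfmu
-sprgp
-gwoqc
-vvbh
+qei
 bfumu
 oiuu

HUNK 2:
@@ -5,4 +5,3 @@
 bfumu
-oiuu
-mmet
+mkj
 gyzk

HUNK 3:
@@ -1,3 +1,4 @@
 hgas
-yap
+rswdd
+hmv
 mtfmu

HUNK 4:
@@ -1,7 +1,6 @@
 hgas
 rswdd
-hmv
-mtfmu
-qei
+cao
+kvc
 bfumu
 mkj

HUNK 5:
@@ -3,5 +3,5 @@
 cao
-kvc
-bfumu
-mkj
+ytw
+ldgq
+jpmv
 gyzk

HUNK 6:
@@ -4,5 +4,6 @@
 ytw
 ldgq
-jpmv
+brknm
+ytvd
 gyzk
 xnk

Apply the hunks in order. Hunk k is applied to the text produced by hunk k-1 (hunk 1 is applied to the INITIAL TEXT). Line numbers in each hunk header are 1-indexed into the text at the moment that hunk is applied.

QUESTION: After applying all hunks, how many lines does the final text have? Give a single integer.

Answer: 10

Derivation:
Hunk 1: at line 2 remove [sprgp,gwoqc,vvbh] add [qei] -> 10 lines: hgas yap mtfmu qei bfumu oiuu mmet gyzk xnk olo
Hunk 2: at line 5 remove [oiuu,mmet] add [mkj] -> 9 lines: hgas yap mtfmu qei bfumu mkj gyzk xnk olo
Hunk 3: at line 1 remove [yap] add [rswdd,hmv] -> 10 lines: hgas rswdd hmv mtfmu qei bfumu mkj gyzk xnk olo
Hunk 4: at line 1 remove [hmv,mtfmu,qei] add [cao,kvc] -> 9 lines: hgas rswdd cao kvc bfumu mkj gyzk xnk olo
Hunk 5: at line 3 remove [kvc,bfumu,mkj] add [ytw,ldgq,jpmv] -> 9 lines: hgas rswdd cao ytw ldgq jpmv gyzk xnk olo
Hunk 6: at line 4 remove [jpmv] add [brknm,ytvd] -> 10 lines: hgas rswdd cao ytw ldgq brknm ytvd gyzk xnk olo
Final line count: 10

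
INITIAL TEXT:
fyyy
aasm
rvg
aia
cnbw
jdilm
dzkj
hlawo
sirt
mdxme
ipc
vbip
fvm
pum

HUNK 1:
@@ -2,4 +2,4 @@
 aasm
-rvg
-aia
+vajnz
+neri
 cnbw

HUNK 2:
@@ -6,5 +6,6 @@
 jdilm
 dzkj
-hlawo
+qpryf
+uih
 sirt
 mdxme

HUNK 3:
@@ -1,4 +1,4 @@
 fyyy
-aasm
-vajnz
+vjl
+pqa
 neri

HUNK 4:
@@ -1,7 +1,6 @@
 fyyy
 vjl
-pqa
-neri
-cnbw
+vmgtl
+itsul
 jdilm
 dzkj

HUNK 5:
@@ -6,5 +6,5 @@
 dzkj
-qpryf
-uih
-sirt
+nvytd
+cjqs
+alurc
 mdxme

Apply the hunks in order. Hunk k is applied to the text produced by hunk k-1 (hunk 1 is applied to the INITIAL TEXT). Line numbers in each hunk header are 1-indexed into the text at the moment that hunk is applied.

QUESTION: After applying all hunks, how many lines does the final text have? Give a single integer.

Hunk 1: at line 2 remove [rvg,aia] add [vajnz,neri] -> 14 lines: fyyy aasm vajnz neri cnbw jdilm dzkj hlawo sirt mdxme ipc vbip fvm pum
Hunk 2: at line 6 remove [hlawo] add [qpryf,uih] -> 15 lines: fyyy aasm vajnz neri cnbw jdilm dzkj qpryf uih sirt mdxme ipc vbip fvm pum
Hunk 3: at line 1 remove [aasm,vajnz] add [vjl,pqa] -> 15 lines: fyyy vjl pqa neri cnbw jdilm dzkj qpryf uih sirt mdxme ipc vbip fvm pum
Hunk 4: at line 1 remove [pqa,neri,cnbw] add [vmgtl,itsul] -> 14 lines: fyyy vjl vmgtl itsul jdilm dzkj qpryf uih sirt mdxme ipc vbip fvm pum
Hunk 5: at line 6 remove [qpryf,uih,sirt] add [nvytd,cjqs,alurc] -> 14 lines: fyyy vjl vmgtl itsul jdilm dzkj nvytd cjqs alurc mdxme ipc vbip fvm pum
Final line count: 14

Answer: 14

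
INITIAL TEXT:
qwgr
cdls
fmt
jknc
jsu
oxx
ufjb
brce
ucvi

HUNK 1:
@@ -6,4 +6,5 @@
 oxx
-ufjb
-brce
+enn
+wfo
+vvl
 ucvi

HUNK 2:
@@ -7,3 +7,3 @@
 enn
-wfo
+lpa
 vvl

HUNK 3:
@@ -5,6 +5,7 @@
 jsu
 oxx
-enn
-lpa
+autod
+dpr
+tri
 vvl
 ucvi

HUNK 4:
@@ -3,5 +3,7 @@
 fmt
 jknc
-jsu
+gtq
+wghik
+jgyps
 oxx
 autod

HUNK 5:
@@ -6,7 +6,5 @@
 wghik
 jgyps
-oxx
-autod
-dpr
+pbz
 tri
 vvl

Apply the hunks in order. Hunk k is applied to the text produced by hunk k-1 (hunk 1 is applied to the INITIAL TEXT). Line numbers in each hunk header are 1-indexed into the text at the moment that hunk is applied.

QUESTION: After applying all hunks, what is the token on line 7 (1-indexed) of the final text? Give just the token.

Answer: jgyps

Derivation:
Hunk 1: at line 6 remove [ufjb,brce] add [enn,wfo,vvl] -> 10 lines: qwgr cdls fmt jknc jsu oxx enn wfo vvl ucvi
Hunk 2: at line 7 remove [wfo] add [lpa] -> 10 lines: qwgr cdls fmt jknc jsu oxx enn lpa vvl ucvi
Hunk 3: at line 5 remove [enn,lpa] add [autod,dpr,tri] -> 11 lines: qwgr cdls fmt jknc jsu oxx autod dpr tri vvl ucvi
Hunk 4: at line 3 remove [jsu] add [gtq,wghik,jgyps] -> 13 lines: qwgr cdls fmt jknc gtq wghik jgyps oxx autod dpr tri vvl ucvi
Hunk 5: at line 6 remove [oxx,autod,dpr] add [pbz] -> 11 lines: qwgr cdls fmt jknc gtq wghik jgyps pbz tri vvl ucvi
Final line 7: jgyps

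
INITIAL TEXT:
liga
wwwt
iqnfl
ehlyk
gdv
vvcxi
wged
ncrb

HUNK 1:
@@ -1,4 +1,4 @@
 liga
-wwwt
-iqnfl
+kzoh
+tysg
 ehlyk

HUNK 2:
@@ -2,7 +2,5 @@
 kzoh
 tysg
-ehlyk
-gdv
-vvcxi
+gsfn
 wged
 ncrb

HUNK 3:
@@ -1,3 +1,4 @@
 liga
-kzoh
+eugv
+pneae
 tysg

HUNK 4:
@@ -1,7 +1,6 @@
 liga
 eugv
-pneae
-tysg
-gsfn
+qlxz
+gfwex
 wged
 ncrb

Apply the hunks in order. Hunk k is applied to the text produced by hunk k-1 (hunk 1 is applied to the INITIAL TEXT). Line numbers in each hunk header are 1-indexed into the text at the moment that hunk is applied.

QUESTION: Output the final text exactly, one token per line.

Hunk 1: at line 1 remove [wwwt,iqnfl] add [kzoh,tysg] -> 8 lines: liga kzoh tysg ehlyk gdv vvcxi wged ncrb
Hunk 2: at line 2 remove [ehlyk,gdv,vvcxi] add [gsfn] -> 6 lines: liga kzoh tysg gsfn wged ncrb
Hunk 3: at line 1 remove [kzoh] add [eugv,pneae] -> 7 lines: liga eugv pneae tysg gsfn wged ncrb
Hunk 4: at line 1 remove [pneae,tysg,gsfn] add [qlxz,gfwex] -> 6 lines: liga eugv qlxz gfwex wged ncrb

Answer: liga
eugv
qlxz
gfwex
wged
ncrb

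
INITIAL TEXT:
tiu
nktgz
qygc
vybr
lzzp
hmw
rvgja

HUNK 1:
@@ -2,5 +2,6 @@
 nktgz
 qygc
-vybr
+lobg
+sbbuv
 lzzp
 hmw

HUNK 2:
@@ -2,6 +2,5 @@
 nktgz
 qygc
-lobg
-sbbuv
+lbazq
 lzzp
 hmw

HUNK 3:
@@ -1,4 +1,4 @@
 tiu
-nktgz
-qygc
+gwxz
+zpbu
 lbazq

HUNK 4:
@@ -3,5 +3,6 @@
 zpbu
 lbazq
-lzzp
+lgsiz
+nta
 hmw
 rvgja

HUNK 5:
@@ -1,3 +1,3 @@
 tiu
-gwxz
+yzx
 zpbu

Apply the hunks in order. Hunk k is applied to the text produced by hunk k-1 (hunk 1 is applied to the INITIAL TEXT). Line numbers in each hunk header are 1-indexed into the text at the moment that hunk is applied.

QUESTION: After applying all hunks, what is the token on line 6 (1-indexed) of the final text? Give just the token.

Answer: nta

Derivation:
Hunk 1: at line 2 remove [vybr] add [lobg,sbbuv] -> 8 lines: tiu nktgz qygc lobg sbbuv lzzp hmw rvgja
Hunk 2: at line 2 remove [lobg,sbbuv] add [lbazq] -> 7 lines: tiu nktgz qygc lbazq lzzp hmw rvgja
Hunk 3: at line 1 remove [nktgz,qygc] add [gwxz,zpbu] -> 7 lines: tiu gwxz zpbu lbazq lzzp hmw rvgja
Hunk 4: at line 3 remove [lzzp] add [lgsiz,nta] -> 8 lines: tiu gwxz zpbu lbazq lgsiz nta hmw rvgja
Hunk 5: at line 1 remove [gwxz] add [yzx] -> 8 lines: tiu yzx zpbu lbazq lgsiz nta hmw rvgja
Final line 6: nta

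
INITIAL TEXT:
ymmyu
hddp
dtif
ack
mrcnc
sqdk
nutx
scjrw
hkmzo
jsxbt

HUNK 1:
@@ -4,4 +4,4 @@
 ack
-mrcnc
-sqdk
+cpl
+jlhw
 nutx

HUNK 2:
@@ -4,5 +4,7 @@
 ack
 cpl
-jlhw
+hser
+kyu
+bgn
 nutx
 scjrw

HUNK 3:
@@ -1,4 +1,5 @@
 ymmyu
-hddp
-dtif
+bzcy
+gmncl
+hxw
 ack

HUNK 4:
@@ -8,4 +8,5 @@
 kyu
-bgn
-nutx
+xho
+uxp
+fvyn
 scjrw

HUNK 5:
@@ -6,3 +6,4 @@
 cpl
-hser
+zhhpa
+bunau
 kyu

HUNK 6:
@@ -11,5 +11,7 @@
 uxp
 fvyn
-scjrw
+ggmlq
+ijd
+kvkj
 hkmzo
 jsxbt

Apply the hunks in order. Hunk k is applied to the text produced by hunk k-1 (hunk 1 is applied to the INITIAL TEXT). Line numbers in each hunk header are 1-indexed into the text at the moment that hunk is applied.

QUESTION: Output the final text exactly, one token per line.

Hunk 1: at line 4 remove [mrcnc,sqdk] add [cpl,jlhw] -> 10 lines: ymmyu hddp dtif ack cpl jlhw nutx scjrw hkmzo jsxbt
Hunk 2: at line 4 remove [jlhw] add [hser,kyu,bgn] -> 12 lines: ymmyu hddp dtif ack cpl hser kyu bgn nutx scjrw hkmzo jsxbt
Hunk 3: at line 1 remove [hddp,dtif] add [bzcy,gmncl,hxw] -> 13 lines: ymmyu bzcy gmncl hxw ack cpl hser kyu bgn nutx scjrw hkmzo jsxbt
Hunk 4: at line 8 remove [bgn,nutx] add [xho,uxp,fvyn] -> 14 lines: ymmyu bzcy gmncl hxw ack cpl hser kyu xho uxp fvyn scjrw hkmzo jsxbt
Hunk 5: at line 6 remove [hser] add [zhhpa,bunau] -> 15 lines: ymmyu bzcy gmncl hxw ack cpl zhhpa bunau kyu xho uxp fvyn scjrw hkmzo jsxbt
Hunk 6: at line 11 remove [scjrw] add [ggmlq,ijd,kvkj] -> 17 lines: ymmyu bzcy gmncl hxw ack cpl zhhpa bunau kyu xho uxp fvyn ggmlq ijd kvkj hkmzo jsxbt

Answer: ymmyu
bzcy
gmncl
hxw
ack
cpl
zhhpa
bunau
kyu
xho
uxp
fvyn
ggmlq
ijd
kvkj
hkmzo
jsxbt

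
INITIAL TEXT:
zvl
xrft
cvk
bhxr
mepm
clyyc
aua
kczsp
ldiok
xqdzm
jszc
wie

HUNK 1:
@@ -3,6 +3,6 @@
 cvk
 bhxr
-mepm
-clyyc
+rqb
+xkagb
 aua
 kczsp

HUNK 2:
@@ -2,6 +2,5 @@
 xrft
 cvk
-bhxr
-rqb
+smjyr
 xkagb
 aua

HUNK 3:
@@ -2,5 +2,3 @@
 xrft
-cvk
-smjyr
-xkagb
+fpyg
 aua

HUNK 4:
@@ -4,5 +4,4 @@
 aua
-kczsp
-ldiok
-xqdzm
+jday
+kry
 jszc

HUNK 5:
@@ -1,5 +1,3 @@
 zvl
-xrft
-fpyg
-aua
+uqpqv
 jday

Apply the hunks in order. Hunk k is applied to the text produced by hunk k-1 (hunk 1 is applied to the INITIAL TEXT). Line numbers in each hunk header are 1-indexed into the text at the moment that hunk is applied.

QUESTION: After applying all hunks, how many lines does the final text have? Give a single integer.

Hunk 1: at line 3 remove [mepm,clyyc] add [rqb,xkagb] -> 12 lines: zvl xrft cvk bhxr rqb xkagb aua kczsp ldiok xqdzm jszc wie
Hunk 2: at line 2 remove [bhxr,rqb] add [smjyr] -> 11 lines: zvl xrft cvk smjyr xkagb aua kczsp ldiok xqdzm jszc wie
Hunk 3: at line 2 remove [cvk,smjyr,xkagb] add [fpyg] -> 9 lines: zvl xrft fpyg aua kczsp ldiok xqdzm jszc wie
Hunk 4: at line 4 remove [kczsp,ldiok,xqdzm] add [jday,kry] -> 8 lines: zvl xrft fpyg aua jday kry jszc wie
Hunk 5: at line 1 remove [xrft,fpyg,aua] add [uqpqv] -> 6 lines: zvl uqpqv jday kry jszc wie
Final line count: 6

Answer: 6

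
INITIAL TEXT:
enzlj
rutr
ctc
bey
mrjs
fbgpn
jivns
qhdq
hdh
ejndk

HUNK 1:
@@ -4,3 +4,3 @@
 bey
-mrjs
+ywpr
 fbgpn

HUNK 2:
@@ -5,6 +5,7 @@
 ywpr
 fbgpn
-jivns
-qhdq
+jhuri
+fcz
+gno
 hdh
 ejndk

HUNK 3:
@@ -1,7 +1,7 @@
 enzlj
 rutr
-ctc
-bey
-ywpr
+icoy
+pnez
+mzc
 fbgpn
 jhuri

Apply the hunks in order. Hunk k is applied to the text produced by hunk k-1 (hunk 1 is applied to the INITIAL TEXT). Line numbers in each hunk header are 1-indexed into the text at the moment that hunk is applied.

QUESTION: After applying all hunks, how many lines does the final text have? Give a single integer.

Answer: 11

Derivation:
Hunk 1: at line 4 remove [mrjs] add [ywpr] -> 10 lines: enzlj rutr ctc bey ywpr fbgpn jivns qhdq hdh ejndk
Hunk 2: at line 5 remove [jivns,qhdq] add [jhuri,fcz,gno] -> 11 lines: enzlj rutr ctc bey ywpr fbgpn jhuri fcz gno hdh ejndk
Hunk 3: at line 1 remove [ctc,bey,ywpr] add [icoy,pnez,mzc] -> 11 lines: enzlj rutr icoy pnez mzc fbgpn jhuri fcz gno hdh ejndk
Final line count: 11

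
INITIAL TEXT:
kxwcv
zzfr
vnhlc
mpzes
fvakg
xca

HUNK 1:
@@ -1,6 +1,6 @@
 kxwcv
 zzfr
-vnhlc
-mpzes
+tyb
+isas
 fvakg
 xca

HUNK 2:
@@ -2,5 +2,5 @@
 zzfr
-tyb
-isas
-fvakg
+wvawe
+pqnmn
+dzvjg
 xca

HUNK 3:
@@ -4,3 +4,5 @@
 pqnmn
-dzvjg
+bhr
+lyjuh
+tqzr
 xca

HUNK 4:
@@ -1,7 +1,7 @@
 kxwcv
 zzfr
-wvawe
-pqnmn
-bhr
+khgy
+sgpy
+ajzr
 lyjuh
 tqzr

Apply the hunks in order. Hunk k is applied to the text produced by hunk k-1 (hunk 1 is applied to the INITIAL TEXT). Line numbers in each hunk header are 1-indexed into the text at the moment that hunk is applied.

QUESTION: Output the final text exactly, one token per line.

Answer: kxwcv
zzfr
khgy
sgpy
ajzr
lyjuh
tqzr
xca

Derivation:
Hunk 1: at line 1 remove [vnhlc,mpzes] add [tyb,isas] -> 6 lines: kxwcv zzfr tyb isas fvakg xca
Hunk 2: at line 2 remove [tyb,isas,fvakg] add [wvawe,pqnmn,dzvjg] -> 6 lines: kxwcv zzfr wvawe pqnmn dzvjg xca
Hunk 3: at line 4 remove [dzvjg] add [bhr,lyjuh,tqzr] -> 8 lines: kxwcv zzfr wvawe pqnmn bhr lyjuh tqzr xca
Hunk 4: at line 1 remove [wvawe,pqnmn,bhr] add [khgy,sgpy,ajzr] -> 8 lines: kxwcv zzfr khgy sgpy ajzr lyjuh tqzr xca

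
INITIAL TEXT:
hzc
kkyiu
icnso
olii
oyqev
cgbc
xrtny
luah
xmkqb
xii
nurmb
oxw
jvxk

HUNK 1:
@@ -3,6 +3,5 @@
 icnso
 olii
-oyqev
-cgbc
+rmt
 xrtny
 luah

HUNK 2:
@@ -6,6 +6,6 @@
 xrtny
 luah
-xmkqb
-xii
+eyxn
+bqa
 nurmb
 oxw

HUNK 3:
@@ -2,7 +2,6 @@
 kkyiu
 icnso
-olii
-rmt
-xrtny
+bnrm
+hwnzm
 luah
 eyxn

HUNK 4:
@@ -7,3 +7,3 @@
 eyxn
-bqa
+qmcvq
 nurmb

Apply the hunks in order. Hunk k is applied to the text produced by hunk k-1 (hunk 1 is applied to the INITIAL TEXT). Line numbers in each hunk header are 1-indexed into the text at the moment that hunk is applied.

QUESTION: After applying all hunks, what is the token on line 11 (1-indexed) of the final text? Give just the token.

Hunk 1: at line 3 remove [oyqev,cgbc] add [rmt] -> 12 lines: hzc kkyiu icnso olii rmt xrtny luah xmkqb xii nurmb oxw jvxk
Hunk 2: at line 6 remove [xmkqb,xii] add [eyxn,bqa] -> 12 lines: hzc kkyiu icnso olii rmt xrtny luah eyxn bqa nurmb oxw jvxk
Hunk 3: at line 2 remove [olii,rmt,xrtny] add [bnrm,hwnzm] -> 11 lines: hzc kkyiu icnso bnrm hwnzm luah eyxn bqa nurmb oxw jvxk
Hunk 4: at line 7 remove [bqa] add [qmcvq] -> 11 lines: hzc kkyiu icnso bnrm hwnzm luah eyxn qmcvq nurmb oxw jvxk
Final line 11: jvxk

Answer: jvxk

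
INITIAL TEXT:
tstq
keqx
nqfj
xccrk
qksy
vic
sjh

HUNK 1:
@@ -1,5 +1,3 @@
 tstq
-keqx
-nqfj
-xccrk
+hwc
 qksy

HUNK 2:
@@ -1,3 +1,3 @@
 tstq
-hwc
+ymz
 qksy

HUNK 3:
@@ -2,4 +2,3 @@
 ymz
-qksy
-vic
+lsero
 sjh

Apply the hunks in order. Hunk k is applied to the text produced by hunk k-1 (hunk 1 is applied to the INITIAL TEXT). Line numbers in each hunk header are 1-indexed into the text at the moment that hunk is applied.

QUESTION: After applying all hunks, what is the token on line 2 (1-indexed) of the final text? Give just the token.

Hunk 1: at line 1 remove [keqx,nqfj,xccrk] add [hwc] -> 5 lines: tstq hwc qksy vic sjh
Hunk 2: at line 1 remove [hwc] add [ymz] -> 5 lines: tstq ymz qksy vic sjh
Hunk 3: at line 2 remove [qksy,vic] add [lsero] -> 4 lines: tstq ymz lsero sjh
Final line 2: ymz

Answer: ymz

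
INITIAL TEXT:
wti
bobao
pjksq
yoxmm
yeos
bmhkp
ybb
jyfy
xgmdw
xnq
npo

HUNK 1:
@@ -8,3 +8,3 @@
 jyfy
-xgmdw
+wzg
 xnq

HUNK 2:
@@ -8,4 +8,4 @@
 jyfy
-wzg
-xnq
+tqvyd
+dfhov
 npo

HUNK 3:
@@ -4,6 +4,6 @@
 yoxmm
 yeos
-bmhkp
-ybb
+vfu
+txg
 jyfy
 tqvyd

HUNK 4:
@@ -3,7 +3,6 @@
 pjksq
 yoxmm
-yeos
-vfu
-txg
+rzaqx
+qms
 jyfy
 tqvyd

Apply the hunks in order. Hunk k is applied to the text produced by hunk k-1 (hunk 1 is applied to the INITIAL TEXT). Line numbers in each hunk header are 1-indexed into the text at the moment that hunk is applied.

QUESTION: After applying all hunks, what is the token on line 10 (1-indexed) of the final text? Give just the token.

Answer: npo

Derivation:
Hunk 1: at line 8 remove [xgmdw] add [wzg] -> 11 lines: wti bobao pjksq yoxmm yeos bmhkp ybb jyfy wzg xnq npo
Hunk 2: at line 8 remove [wzg,xnq] add [tqvyd,dfhov] -> 11 lines: wti bobao pjksq yoxmm yeos bmhkp ybb jyfy tqvyd dfhov npo
Hunk 3: at line 4 remove [bmhkp,ybb] add [vfu,txg] -> 11 lines: wti bobao pjksq yoxmm yeos vfu txg jyfy tqvyd dfhov npo
Hunk 4: at line 3 remove [yeos,vfu,txg] add [rzaqx,qms] -> 10 lines: wti bobao pjksq yoxmm rzaqx qms jyfy tqvyd dfhov npo
Final line 10: npo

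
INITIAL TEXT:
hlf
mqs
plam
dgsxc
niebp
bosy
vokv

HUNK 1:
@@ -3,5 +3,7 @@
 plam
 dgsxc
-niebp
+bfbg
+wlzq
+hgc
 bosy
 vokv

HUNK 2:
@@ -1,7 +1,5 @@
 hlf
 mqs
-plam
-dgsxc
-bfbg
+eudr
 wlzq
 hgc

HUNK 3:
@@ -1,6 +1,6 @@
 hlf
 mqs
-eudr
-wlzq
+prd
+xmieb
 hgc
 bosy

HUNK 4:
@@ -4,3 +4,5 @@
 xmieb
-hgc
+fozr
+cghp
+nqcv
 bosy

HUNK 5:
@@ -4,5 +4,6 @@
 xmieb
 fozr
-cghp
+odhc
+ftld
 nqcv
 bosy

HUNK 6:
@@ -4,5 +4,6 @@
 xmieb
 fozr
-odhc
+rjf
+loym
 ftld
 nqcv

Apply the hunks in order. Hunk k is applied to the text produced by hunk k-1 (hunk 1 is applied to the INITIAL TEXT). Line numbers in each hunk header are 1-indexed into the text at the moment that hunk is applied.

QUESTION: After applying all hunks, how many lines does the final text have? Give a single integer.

Answer: 11

Derivation:
Hunk 1: at line 3 remove [niebp] add [bfbg,wlzq,hgc] -> 9 lines: hlf mqs plam dgsxc bfbg wlzq hgc bosy vokv
Hunk 2: at line 1 remove [plam,dgsxc,bfbg] add [eudr] -> 7 lines: hlf mqs eudr wlzq hgc bosy vokv
Hunk 3: at line 1 remove [eudr,wlzq] add [prd,xmieb] -> 7 lines: hlf mqs prd xmieb hgc bosy vokv
Hunk 4: at line 4 remove [hgc] add [fozr,cghp,nqcv] -> 9 lines: hlf mqs prd xmieb fozr cghp nqcv bosy vokv
Hunk 5: at line 4 remove [cghp] add [odhc,ftld] -> 10 lines: hlf mqs prd xmieb fozr odhc ftld nqcv bosy vokv
Hunk 6: at line 4 remove [odhc] add [rjf,loym] -> 11 lines: hlf mqs prd xmieb fozr rjf loym ftld nqcv bosy vokv
Final line count: 11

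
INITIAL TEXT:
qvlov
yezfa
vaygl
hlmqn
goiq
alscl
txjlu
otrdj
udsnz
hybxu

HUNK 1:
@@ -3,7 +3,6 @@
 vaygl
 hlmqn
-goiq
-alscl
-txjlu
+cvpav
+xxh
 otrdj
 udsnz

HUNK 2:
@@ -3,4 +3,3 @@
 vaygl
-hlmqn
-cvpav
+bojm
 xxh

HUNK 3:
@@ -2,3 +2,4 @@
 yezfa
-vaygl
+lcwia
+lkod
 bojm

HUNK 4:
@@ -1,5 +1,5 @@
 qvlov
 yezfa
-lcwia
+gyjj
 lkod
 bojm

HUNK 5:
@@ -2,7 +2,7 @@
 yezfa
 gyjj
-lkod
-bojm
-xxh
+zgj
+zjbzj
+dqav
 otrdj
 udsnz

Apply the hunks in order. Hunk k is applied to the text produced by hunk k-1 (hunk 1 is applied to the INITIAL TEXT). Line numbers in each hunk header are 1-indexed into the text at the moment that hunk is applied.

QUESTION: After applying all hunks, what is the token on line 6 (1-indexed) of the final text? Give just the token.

Answer: dqav

Derivation:
Hunk 1: at line 3 remove [goiq,alscl,txjlu] add [cvpav,xxh] -> 9 lines: qvlov yezfa vaygl hlmqn cvpav xxh otrdj udsnz hybxu
Hunk 2: at line 3 remove [hlmqn,cvpav] add [bojm] -> 8 lines: qvlov yezfa vaygl bojm xxh otrdj udsnz hybxu
Hunk 3: at line 2 remove [vaygl] add [lcwia,lkod] -> 9 lines: qvlov yezfa lcwia lkod bojm xxh otrdj udsnz hybxu
Hunk 4: at line 1 remove [lcwia] add [gyjj] -> 9 lines: qvlov yezfa gyjj lkod bojm xxh otrdj udsnz hybxu
Hunk 5: at line 2 remove [lkod,bojm,xxh] add [zgj,zjbzj,dqav] -> 9 lines: qvlov yezfa gyjj zgj zjbzj dqav otrdj udsnz hybxu
Final line 6: dqav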